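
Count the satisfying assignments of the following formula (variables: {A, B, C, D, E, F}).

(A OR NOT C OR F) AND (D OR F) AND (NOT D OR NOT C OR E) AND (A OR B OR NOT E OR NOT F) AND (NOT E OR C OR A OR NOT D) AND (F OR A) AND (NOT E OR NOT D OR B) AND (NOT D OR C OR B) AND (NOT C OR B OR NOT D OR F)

There are 2^6 = 64 truth assignments over (A, B, C, D, E, F).
Split on A. With A = true, the clauses containing A are satisfied and NOT A drops from the rest; 14 of the 2^5 = 32 assignments to the other variables satisfy what remains.
With A = false, by the same count on the reduced clause set, 8 assignments work.
(One model: A=F, B=F, C=F, D=F, E=F, F=T.)
Total: 14 + 8 = 22.

22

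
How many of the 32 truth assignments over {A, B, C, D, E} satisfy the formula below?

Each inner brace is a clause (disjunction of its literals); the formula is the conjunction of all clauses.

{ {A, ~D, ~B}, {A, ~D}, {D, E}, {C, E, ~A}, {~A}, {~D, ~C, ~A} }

4

There are 2^5 = 32 truth assignments over (A, B, C, D, E).
Split on E. With E = 1, the clauses containing E are satisfied and ~E drops from the rest; 4 of the 2^4 = 16 assignments to the other variables satisfy what remains.
With E = 0, by the same count on the reduced clause set, 0 assignments work.
(One model: A=F, B=F, C=F, D=F, E=T.)
Total: 4 + 0 = 4.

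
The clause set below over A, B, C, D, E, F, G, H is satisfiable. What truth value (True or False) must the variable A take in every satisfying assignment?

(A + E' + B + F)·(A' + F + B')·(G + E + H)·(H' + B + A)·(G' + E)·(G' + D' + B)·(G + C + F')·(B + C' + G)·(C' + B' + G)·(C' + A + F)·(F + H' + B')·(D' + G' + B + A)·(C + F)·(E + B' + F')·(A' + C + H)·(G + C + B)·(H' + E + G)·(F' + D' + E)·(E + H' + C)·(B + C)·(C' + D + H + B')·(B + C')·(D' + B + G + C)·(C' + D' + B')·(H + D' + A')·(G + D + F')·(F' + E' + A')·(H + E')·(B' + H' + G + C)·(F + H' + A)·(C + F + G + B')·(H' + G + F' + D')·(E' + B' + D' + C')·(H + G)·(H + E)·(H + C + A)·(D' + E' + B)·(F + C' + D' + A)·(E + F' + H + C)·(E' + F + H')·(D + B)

Suppose A = 1.
Try F = 1.
Unit clause (E') forces E = 0.
Unit clause (G') forces G = 0.
Unit clause (H) forces H = 1.
But (H') is also a unit clause — contradiction.
That branch fails; take F = 0 instead.
Unit clause (B') forces B = 0.
Unit clause (C) forces C = 1.
But (C') is also a unit clause — contradiction.
Neither F = 1 nor F = 0 works.
So every satisfying assignment has A = False.

False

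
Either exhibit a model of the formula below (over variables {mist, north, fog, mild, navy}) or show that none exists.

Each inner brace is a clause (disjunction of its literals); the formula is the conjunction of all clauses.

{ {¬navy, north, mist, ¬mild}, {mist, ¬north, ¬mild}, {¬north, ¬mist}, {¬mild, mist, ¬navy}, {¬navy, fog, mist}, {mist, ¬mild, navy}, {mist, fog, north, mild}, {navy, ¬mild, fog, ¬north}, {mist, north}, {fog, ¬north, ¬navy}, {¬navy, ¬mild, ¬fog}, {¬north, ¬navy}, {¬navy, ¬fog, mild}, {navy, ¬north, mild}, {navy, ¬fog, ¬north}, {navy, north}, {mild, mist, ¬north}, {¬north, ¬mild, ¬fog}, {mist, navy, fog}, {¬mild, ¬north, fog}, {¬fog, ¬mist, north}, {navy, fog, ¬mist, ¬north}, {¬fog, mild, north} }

mist: True; north: False; fog: False; mild: False; navy: True

Branch on north: set north = False.
(mist) alone gives mist = True.
(navy) alone gives navy = True.
(¬fog) alone gives fog = False.
Every clause is now satisfied; mild is unconstrained.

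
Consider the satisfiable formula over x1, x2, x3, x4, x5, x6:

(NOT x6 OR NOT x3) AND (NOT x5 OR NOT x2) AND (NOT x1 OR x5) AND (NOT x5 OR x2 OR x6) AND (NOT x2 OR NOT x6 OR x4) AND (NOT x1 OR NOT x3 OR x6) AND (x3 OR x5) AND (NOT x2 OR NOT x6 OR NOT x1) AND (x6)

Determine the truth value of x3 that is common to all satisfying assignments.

False

Suppose x3 = true.
From the singleton clause (NOT x6), x6 = false.
That conflicts with the unit clause (x6).
So every satisfying assignment has x3 = False.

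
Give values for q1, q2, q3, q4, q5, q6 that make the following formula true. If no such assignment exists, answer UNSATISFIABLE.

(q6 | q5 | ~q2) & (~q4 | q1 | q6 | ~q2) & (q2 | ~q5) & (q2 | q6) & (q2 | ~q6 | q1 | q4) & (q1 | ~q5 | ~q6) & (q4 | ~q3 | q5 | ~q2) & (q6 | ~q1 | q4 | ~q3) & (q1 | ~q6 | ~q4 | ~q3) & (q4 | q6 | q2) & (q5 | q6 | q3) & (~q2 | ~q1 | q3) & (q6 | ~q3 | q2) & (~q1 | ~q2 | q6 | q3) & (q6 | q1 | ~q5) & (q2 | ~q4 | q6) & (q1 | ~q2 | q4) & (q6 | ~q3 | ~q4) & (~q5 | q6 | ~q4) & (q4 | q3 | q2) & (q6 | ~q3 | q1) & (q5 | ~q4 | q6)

Branch on q2: set q2 = 1.
Branch on q6: set q6 = 1.
Branch on q1: set q1 = 1.
Unit clause (q3) forces q3 = 1.
Branch on q4: set q4 = 0.
Unit clause (q5) forces q5 = 1.
Every clause now holds.

q1=1,  q2=1,  q3=1,  q4=0,  q5=1,  q6=1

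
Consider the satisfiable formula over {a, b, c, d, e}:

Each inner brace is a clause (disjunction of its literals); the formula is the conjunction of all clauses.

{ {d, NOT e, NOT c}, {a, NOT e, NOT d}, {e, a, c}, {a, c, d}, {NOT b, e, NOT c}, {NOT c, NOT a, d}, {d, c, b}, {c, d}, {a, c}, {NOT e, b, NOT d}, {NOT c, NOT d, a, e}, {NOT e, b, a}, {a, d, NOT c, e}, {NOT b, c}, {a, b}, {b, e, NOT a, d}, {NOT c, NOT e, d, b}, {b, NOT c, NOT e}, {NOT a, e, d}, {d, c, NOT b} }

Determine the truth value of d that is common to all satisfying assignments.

True

Suppose d = false.
(c) alone gives c = true.
(NOT e) alone gives e = false.
(NOT b) alone gives b = false.
(NOT a) alone gives a = false.
But (a) is also a unit clause — contradiction.
So every satisfying assignment has d = True.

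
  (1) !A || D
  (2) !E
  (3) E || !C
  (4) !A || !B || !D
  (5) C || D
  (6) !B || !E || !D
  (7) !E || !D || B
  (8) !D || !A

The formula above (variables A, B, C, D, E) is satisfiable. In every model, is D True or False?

Suppose D = false.
(!A) alone gives A = false.
(!E) alone gives E = false.
(!C) alone gives C = false.
Now (C) is unsatisfied and unit — conflict.
So every satisfying assignment has D = True.

True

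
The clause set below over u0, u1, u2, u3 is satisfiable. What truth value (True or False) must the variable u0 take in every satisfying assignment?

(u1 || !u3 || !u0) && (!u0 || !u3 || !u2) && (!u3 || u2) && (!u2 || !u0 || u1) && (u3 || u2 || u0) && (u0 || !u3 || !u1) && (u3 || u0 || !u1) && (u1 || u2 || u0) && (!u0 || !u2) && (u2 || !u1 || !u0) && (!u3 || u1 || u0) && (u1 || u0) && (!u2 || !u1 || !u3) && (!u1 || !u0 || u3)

Suppose u0 = false.
From the singleton clause (u1), u1 = true.
From the singleton clause (!u3), u3 = false.
But (u3) is also a unit clause — contradiction.
So every satisfying assignment has u0 = True.

True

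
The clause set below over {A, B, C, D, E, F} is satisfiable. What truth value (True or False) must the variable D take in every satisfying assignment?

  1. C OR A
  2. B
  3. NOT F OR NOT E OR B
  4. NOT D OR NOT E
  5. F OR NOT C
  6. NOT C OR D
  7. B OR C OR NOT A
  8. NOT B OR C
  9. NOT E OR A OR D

True

Suppose D = false.
The clause (B) is unit, so B = true.
The clause (NOT C) is unit, so C = false.
Now (C) is unsatisfied and unit — conflict.
So every satisfying assignment has D = True.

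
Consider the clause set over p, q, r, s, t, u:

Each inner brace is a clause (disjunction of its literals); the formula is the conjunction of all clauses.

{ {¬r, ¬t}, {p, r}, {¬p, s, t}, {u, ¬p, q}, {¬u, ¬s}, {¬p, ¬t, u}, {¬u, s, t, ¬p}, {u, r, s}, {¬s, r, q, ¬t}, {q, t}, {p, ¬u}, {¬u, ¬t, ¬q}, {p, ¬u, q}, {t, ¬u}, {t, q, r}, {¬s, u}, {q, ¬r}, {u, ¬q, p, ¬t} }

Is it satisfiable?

Try r = True.
The clause (¬t) is unit, so t = False.
The clause (q) is unit, so q = True.
The clause (¬u) is unit, so u = False.
The clause (¬s) is unit, so s = False.
The clause (¬p) is unit, so p = False.
Every clause now holds.
A satisfying assignment: p=False; q=True; r=True; s=False; t=False; u=False.

Satisfiable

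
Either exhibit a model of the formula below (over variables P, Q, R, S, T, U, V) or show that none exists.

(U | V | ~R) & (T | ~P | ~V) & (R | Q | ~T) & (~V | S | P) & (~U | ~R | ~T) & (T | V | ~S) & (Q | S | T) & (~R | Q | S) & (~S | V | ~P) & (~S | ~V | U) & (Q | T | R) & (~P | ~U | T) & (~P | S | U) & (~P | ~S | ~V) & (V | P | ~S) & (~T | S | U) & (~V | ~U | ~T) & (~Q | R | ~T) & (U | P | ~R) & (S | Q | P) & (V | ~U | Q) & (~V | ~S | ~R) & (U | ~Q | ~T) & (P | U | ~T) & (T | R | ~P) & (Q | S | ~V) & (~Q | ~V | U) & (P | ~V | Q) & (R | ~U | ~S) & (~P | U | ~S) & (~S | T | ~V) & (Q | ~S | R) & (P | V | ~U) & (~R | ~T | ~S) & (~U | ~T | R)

Try U = 0.
Try V = 0.
Unit clause (~R) forces R = 0.
Try Q = 1.
Unit clause (~T) forces T = 0.
Unit clause (~S) forces S = 0.
Unit clause (~P) forces P = 0.
This assignment satisfies each clause.

P=0, Q=1, R=0, S=0, T=0, U=0, V=0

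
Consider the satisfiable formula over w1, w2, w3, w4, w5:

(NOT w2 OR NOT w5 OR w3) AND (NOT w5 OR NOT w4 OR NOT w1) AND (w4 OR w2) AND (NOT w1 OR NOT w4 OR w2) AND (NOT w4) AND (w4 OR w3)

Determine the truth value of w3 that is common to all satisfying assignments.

Suppose w3 = false.
The clause (NOT w4) is unit, so w4 = false.
That conflicts with the unit clause (w4).
So every satisfying assignment has w3 = True.

True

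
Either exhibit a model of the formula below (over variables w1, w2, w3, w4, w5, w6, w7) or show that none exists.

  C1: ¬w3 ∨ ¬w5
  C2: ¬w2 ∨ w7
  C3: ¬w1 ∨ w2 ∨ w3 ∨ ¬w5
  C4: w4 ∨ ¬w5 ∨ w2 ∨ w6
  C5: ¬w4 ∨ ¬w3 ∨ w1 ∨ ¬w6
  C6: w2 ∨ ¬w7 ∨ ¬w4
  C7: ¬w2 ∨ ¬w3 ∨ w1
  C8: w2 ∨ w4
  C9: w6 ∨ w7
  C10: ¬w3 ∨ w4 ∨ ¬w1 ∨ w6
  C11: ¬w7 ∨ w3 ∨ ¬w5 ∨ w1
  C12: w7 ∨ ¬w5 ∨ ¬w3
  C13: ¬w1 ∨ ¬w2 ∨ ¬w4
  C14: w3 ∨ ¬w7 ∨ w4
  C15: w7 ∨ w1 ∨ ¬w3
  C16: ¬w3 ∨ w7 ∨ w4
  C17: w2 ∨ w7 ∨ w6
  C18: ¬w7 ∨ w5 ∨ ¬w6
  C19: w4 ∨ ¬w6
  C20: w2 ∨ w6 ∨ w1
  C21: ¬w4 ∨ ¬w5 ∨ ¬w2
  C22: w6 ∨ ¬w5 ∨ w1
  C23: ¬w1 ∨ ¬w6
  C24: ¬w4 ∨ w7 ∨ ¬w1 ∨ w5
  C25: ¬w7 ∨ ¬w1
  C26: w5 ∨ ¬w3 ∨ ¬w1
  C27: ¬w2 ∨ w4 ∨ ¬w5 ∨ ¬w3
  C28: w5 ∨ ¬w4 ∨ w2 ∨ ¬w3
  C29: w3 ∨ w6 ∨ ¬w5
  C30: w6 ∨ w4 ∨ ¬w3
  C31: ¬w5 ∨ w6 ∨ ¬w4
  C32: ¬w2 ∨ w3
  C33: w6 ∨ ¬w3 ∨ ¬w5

w1=False; w2=False; w3=False; w4=True; w5=True; w6=True; w7=False

Case w3 = False:
The clause (¬w2) is unit, so w2 = False.
The clause (w4) is unit, so w4 = True.
The clause (¬w7) is unit, so w7 = False.
The clause (w6) is unit, so w6 = True.
The clause (¬w1) is unit, so w1 = False.
All clauses hold; w5 can take either value.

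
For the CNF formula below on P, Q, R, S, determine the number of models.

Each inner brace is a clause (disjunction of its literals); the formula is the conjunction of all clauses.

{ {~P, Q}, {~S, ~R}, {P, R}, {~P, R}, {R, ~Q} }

There are 2^4 = 16 truth assignments over (P, Q, R, S).
Check each against the 5 clauses (columns in the order P, Q, R, S):
  F F F F  ✗ fails (P | R)
  F F F T  ✗ fails (P | R)
  F F T F  ✓ satisfies all
  F F T T  ✗ fails (~S | ~R)
  F T F F  ✗ fails (P | R)
  F T F T  ✗ fails (P | R)
  F T T F  ✓ satisfies all
  F T T T  ✗ fails (~S | ~R)
  T F F F  ✗ fails (~P | Q)
  T F F T  ✗ fails (~P | Q)
  T F T F  ✗ fails (~P | Q)
  T F T T  ✗ fails (~P | Q)
  T T F F  ✗ fails (~P | R)
  T T F T  ✗ fails (~P | R)
  T T T F  ✓ satisfies all
  T T T T  ✗ fails (~S | ~R)
3 of the 16 rows are models.

3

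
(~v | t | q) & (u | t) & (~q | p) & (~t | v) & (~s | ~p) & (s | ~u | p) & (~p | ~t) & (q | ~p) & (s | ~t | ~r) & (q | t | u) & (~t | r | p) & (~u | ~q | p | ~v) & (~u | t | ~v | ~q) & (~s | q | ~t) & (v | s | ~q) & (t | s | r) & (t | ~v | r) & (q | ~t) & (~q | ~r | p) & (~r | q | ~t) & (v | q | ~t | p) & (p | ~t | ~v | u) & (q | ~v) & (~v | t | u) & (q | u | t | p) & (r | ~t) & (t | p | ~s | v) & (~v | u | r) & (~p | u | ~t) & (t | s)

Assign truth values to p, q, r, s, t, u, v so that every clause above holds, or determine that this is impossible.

Case u = 1:
Case q = 0:
The clause (~p) is unit, so p = 0.
The clause (s) is unit, so s = 1.
The clause (~t) is unit, so t = 0.
The clause (~v) is unit, so v = 0.
Now (v) is unsatisfied and unit — conflict.
So q must be the other value — set q = 1.
The clause (p) is unit, so p = 1.
The clause (~s) is unit, so s = 0.
The clause (~t) is unit, so t = 0.
Now (t) is unsatisfied and unit — conflict.
Either choice for q ends in contradiction.
So u must be the other value — set u = 0.
The clause (t) is unit, so t = 1.
The clause (v) is unit, so v = 1.
The clause (~p) is unit, so p = 0.
Now (p) is unsatisfied and unit — conflict.
Either choice for u ends in contradiction.

UNSATISFIABLE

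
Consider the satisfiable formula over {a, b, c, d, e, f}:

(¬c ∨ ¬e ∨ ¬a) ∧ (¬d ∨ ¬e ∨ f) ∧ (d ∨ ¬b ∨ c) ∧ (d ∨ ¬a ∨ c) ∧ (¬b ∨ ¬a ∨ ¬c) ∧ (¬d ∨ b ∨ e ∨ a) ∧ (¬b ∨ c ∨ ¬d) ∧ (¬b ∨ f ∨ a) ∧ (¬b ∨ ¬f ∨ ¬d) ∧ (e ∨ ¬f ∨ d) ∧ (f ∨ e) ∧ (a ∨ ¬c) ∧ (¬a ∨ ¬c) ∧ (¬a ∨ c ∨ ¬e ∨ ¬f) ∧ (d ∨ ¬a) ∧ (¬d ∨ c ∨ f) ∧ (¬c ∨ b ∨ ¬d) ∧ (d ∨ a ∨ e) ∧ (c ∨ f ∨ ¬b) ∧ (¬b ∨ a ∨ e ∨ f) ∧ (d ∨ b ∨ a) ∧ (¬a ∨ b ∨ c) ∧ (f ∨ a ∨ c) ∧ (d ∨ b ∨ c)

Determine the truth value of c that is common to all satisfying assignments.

Suppose c = True.
From the singleton clause (a), a = True.
Now (¬a) is unsatisfied and unit — conflict.
So every satisfying assignment has c = False.

False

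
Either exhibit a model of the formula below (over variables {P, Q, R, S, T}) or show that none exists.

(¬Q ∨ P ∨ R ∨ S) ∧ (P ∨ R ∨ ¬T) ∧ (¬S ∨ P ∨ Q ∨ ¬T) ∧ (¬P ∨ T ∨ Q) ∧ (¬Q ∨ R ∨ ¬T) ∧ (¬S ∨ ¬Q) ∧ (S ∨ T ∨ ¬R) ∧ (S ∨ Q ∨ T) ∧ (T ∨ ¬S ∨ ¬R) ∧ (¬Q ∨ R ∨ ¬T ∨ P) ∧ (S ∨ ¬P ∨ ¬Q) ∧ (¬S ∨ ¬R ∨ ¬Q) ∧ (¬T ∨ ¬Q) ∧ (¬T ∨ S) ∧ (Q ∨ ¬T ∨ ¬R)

Branch on S: set S = True.
The clause (¬Q) is unit, so Q = False.
Branch on P: set P = False.
The clause (¬T) is unit, so T = False.
The clause (¬R) is unit, so R = False.
This assignment satisfies each clause.

P=False, Q=False, R=False, S=True, T=False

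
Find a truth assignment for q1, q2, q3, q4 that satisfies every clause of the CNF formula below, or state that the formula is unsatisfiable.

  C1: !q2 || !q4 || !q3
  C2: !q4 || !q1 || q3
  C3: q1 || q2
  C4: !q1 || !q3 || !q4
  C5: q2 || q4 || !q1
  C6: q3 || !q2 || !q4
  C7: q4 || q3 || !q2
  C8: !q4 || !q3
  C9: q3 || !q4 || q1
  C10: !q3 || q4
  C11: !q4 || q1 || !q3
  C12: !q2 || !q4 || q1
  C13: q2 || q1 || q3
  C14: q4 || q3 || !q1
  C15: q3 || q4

Try q1 = true.
Try q4 = false.
The clause (q2) is unit, so q2 = true.
The clause (q3) is unit, so q3 = true.
That conflicts with the unit clause (!q3).
Undo q4 and try q4 = true.
The clause (q3) is unit, so q3 = true.
That conflicts with the unit clause (!q3).
Either choice for q4 ends in contradiction.
Undo q1 and try q1 = false.
The clause (q2) is unit, so q2 = true.
The clause (!q4) is unit, so q4 = false.
The clause (q3) is unit, so q3 = true.
That conflicts with the unit clause (!q3).
Either choice for q1 ends in contradiction.

UNSATISFIABLE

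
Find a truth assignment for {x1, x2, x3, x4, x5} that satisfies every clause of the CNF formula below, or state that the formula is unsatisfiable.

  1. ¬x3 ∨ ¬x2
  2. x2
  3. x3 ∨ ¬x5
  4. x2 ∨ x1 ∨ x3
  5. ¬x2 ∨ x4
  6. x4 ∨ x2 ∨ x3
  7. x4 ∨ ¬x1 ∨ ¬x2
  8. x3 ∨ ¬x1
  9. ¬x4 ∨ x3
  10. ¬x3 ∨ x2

UNSATISFIABLE

From the singleton clause (x2), x2 = True.
From the singleton clause (¬x3), x3 = False.
From the singleton clause (¬x5), x5 = False.
From the singleton clause (x4), x4 = True.
That conflicts with the unit clause (¬x4).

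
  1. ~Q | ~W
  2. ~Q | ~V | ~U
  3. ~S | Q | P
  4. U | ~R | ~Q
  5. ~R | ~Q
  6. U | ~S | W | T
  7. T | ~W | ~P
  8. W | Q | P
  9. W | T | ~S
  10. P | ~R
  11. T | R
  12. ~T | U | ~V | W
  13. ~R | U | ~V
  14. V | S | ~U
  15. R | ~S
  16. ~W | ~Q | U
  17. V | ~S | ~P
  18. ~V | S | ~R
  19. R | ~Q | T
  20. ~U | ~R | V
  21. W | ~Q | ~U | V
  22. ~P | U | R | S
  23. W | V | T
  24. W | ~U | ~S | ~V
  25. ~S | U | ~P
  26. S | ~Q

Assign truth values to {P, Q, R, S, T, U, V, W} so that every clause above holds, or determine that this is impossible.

Case Q = 0:
Case S = 0:
Case W = 1:
Case T = 1:
Case P = 0:
The clause (~R) is unit, so R = 0.
Case V = 0:
The clause (~U) is unit, so U = 0.
All clauses are satisfied.

P: 0,  Q: 0,  R: 0,  S: 0,  T: 1,  U: 0,  V: 0,  W: 1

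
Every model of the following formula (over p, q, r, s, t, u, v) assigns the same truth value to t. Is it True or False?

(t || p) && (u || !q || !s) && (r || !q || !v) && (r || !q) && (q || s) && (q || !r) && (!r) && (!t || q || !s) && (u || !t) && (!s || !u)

Suppose t = true.
Unit clause (!r) forces r = false.
Unit clause (!q) forces q = false.
Unit clause (s) forces s = true.
Now (!s) is unsatisfied and unit — conflict.
So every satisfying assignment has t = False.

False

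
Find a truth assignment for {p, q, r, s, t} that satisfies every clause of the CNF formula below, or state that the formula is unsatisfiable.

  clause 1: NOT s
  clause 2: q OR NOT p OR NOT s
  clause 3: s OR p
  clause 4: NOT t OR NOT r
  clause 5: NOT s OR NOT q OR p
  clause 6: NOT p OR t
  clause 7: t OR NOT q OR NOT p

From the singleton clause (NOT s), s = false.
From the singleton clause (p), p = true.
From the singleton clause (t), t = true.
From the singleton clause (NOT r), r = false.
No clause remains; q is free.

p: true; q: false; r: false; s: false; t: true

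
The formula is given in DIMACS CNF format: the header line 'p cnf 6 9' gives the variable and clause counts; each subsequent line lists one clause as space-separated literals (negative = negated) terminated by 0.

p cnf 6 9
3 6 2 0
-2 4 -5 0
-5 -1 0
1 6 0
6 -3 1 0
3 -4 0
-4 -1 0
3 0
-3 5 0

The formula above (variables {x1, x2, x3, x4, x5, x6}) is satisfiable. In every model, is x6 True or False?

True

Suppose x6 = False.
The clause (x1) is unit, so x1 = True.
The clause (¬x5) is unit, so x5 = False.
The clause (¬x4) is unit, so x4 = False.
The clause (x3) is unit, so x3 = True.
That conflicts with the unit clause (¬x3).
So every satisfying assignment has x6 = True.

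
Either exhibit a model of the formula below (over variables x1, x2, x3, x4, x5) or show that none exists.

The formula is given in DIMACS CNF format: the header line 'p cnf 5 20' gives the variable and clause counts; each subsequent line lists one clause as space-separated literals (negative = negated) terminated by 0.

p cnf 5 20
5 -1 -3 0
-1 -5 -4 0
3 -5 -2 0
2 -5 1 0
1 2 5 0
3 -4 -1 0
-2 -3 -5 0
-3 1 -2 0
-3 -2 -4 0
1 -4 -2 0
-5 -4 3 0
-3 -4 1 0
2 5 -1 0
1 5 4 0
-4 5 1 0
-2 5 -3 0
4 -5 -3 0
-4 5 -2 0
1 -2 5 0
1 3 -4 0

x1: True, x2: False, x3: False, x4: False, x5: True

Branch on x5: set x5 = True.
Branch on x1: set x1 = True.
The clause (¬x4) is unit, so x4 = False.
The clause (¬x3) is unit, so x3 = False.
The clause (¬x2) is unit, so x2 = False.
This assignment satisfies each clause.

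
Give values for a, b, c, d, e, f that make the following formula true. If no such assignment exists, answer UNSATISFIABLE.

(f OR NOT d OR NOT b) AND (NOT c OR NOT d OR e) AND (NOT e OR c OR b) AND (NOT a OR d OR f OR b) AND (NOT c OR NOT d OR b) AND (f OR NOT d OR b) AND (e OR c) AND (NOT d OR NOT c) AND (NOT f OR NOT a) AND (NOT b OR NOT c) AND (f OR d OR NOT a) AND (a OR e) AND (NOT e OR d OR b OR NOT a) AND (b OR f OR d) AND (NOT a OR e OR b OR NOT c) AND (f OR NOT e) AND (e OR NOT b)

Case e = true:
(f) alone gives f = true.
(NOT a) alone gives a = false.
Case c = false:
(b) alone gives b = true.
All clauses hold; d can take either value.

a: false; b: true; c: false; d: false; e: true; f: true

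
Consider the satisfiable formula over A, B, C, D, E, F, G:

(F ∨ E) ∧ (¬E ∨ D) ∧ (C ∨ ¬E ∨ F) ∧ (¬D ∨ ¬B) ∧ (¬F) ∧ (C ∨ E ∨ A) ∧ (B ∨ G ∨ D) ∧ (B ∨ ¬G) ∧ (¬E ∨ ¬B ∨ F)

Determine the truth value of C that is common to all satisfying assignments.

Suppose C = False.
The clause (¬F) is unit, so F = False.
The clause (E) is unit, so E = True.
That conflicts with the unit clause (¬E).
So every satisfying assignment has C = True.

True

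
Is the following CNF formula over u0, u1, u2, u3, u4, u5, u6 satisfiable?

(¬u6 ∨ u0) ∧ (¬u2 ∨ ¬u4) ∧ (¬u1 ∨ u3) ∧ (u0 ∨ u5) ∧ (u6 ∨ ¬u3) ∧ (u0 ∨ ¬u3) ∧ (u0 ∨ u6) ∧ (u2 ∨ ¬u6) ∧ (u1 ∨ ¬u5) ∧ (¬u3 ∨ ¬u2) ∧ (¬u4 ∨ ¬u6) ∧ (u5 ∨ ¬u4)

Suppose u6 = False.
(¬u3) alone gives u3 = False.
(¬u1) alone gives u1 = False.
(u0) alone gives u0 = True.
(¬u5) alone gives u5 = False.
(¬u4) alone gives u4 = False.
All clauses hold; u2 can take either value.
A satisfying assignment: u0 ↦ True; u1 ↦ False; u2 ↦ False; u3 ↦ False; u4 ↦ False; u5 ↦ False; u6 ↦ False.

Yes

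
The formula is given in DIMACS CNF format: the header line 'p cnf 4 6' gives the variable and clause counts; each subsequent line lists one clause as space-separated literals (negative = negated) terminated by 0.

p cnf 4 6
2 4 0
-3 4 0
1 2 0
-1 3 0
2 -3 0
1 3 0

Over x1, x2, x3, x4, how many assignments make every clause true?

2

There are 2^4 = 16 truth assignments over (x1, x2, x3, x4).
Split on x2. With x2 = True, the clauses containing x2 are satisfied and ¬x2 drops from the rest; 2 of the 2^3 = 8 assignments to the other variables satisfy what remains.
With x2 = False, by the same count on the reduced clause set, 0 assignments work.
(One model: x1=F, x2=T, x3=T, x4=T.)
Total: 2 + 0 = 2.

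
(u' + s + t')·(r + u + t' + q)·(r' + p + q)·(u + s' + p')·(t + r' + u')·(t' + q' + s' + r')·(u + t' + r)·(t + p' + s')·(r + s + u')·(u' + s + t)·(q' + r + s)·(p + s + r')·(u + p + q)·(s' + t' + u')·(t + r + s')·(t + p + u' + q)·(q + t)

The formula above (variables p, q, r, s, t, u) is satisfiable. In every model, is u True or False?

False

Suppose u = 1.
Case s = 1:
Unit clause (t') forces t = 0.
Unit clause (r') forces r = 0.
But (r) is also a unit clause — contradiction.
Undo s and try s = 0.
Unit clause (t') forces t = 0.
But (t) is also a unit clause — contradiction.
Neither s = 1 nor s = 0 works.
So every satisfying assignment has u = False.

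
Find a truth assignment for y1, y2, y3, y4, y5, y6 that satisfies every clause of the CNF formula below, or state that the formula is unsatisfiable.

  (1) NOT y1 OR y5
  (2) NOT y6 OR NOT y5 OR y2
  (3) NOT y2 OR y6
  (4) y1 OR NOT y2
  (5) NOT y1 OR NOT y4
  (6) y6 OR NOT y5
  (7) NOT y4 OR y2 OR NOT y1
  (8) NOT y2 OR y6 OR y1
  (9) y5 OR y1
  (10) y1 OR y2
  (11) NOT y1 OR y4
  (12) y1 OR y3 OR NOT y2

UNSATISFIABLE

Try y1 = false.
From the singleton clause (NOT y2), y2 = false.
That conflicts with the unit clause (y2).
Undo y1 and try y1 = true.
From the singleton clause (y5), y5 = true.
From the singleton clause (NOT y4), y4 = false.
That conflicts with the unit clause (y4).
Neither y1 = true nor y1 = false works.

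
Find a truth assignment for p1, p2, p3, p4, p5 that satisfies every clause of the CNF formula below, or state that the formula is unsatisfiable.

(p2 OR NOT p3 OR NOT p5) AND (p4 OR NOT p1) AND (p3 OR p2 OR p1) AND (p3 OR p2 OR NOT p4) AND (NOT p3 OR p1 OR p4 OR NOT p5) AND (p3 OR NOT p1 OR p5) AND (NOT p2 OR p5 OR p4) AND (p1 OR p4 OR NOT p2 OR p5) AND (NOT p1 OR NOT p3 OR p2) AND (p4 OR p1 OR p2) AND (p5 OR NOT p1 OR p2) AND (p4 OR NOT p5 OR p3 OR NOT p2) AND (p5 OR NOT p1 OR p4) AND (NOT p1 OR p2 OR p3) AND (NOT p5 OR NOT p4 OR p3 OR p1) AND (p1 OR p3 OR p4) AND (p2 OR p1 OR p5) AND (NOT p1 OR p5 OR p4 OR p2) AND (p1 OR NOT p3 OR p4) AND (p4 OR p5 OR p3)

Case p4 = true:
Case p3 = true:
Case p2 = true:
No clause remains; p1, p5 are free.

p1: true, p2: true, p3: true, p4: true, p5: false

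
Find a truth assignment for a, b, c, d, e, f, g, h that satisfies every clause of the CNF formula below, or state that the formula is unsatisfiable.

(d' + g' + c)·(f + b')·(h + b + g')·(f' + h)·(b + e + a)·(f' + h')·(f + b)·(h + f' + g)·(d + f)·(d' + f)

UNSATISFIABLE

Suppose f = 1.
(h) alone gives h = 1.
Now (h') is unsatisfied and unit — conflict.
Undo f and try f = 0.
(b') alone gives b = 0.
Now (b) is unsatisfied and unit — conflict.
Neither f = 1 nor f = 0 works.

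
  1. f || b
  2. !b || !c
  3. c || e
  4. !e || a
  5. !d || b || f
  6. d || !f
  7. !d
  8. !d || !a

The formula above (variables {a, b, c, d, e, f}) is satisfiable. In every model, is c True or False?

Suppose c = true.
The clause (!b) is unit, so b = false.
The clause (f) is unit, so f = true.
The clause (d) is unit, so d = true.
That conflicts with the unit clause (!d).
So every satisfying assignment has c = False.

False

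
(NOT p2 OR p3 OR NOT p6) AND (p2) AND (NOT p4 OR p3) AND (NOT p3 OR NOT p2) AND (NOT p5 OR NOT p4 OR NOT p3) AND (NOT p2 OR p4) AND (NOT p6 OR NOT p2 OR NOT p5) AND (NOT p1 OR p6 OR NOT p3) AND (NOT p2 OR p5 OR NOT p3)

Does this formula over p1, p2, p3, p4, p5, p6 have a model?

No

From the singleton clause (p2), p2 = true.
From the singleton clause (NOT p3), p3 = false.
From the singleton clause (NOT p6), p6 = false.
From the singleton clause (NOT p4), p4 = false.
That conflicts with the unit clause (p4).
No assignment satisfies every clause.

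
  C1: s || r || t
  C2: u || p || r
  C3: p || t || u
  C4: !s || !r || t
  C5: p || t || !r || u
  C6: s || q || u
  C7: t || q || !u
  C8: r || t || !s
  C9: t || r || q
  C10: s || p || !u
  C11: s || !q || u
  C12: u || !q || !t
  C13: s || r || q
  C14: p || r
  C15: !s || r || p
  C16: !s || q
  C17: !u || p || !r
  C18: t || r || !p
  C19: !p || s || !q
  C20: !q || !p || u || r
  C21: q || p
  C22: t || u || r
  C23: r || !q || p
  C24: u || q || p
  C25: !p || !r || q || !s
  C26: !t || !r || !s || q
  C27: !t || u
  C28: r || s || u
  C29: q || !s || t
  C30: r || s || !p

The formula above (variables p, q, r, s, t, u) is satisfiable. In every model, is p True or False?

Suppose p = false.
The clause (r) is unit, so r = true.
The clause (!u) is unit, so u = false.
The clause (t) is unit, so t = true.
That conflicts with the unit clause (!t).
So every satisfying assignment has p = True.

True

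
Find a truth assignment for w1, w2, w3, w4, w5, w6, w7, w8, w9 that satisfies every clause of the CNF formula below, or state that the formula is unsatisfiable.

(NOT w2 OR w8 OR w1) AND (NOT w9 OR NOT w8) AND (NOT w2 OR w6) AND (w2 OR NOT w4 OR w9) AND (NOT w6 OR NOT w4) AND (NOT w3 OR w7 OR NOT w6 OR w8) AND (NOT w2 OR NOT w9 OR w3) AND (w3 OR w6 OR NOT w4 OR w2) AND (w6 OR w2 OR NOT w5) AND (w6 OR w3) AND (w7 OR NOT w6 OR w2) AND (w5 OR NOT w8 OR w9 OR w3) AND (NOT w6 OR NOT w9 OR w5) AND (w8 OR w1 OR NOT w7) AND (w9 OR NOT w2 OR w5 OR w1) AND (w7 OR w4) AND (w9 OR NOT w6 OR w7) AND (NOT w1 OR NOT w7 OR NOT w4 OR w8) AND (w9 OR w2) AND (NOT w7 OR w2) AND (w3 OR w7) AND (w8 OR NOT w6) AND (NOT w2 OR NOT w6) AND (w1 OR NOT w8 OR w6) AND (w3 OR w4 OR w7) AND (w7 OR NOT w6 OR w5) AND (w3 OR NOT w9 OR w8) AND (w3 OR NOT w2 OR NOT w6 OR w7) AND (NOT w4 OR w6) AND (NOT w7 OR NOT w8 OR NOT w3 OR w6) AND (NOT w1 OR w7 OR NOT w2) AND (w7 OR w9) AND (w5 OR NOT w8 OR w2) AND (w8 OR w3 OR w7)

UNSATISFIABLE

Branch on w9: set w9 = false.
(w2) alone gives w2 = true.
(w6) alone gives w6 = true.
But (NOT w6) is also a unit clause — contradiction.
That branch fails; take w9 = true instead.
(NOT w8) alone gives w8 = false.
(NOT w6) alone gives w6 = false.
(NOT w2) alone gives w2 = false.
(NOT w5) alone gives w5 = false.
(w3) alone gives w3 = true.
(NOT w7) alone gives w7 = false.
(w4) alone gives w4 = true.
But (NOT w4) is also a unit clause — contradiction.
Neither w9 = true nor w9 = false works.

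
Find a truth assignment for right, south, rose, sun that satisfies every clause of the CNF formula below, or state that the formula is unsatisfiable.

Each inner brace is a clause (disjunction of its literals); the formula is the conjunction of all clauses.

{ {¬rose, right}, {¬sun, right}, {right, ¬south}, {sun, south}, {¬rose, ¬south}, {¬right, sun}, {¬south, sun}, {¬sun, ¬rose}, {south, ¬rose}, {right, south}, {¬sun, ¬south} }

Branch on rose: set rose = False.
Branch on sun: set sun = True.
The clause (right) is unit, so right = True.
The clause (¬south) is unit, so south = False.
All clauses are satisfied.

right: True, south: False, rose: False, sun: True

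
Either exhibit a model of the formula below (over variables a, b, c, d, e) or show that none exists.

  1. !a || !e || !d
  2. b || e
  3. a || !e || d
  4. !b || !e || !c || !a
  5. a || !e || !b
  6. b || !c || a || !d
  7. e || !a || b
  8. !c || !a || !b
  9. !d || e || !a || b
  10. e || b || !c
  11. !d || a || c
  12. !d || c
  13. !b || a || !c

Branch on b: set b = true.
Branch on a: set a = false.
From the singleton clause (!e), e = false.
From the singleton clause (!c), c = false.
From the singleton clause (!d), d = false.
This assignment satisfies each clause.

a=false; b=true; c=false; d=false; e=false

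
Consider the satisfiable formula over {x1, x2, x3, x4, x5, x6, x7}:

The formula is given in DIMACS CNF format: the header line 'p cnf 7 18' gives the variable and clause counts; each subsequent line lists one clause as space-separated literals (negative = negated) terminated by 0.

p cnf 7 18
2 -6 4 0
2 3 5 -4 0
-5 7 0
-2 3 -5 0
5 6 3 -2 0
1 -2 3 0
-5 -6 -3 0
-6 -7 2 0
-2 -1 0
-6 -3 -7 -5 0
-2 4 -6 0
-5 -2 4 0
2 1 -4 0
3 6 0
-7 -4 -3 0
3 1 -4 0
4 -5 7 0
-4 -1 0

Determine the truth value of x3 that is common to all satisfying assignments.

Suppose x3 = False.
Unit clause (x6) forces x6 = True.
Branch on x2: set x2 = True.
Unit clause (¬x5) forces x5 = False.
Unit clause (x1) forces x1 = True.
That conflicts with the unit clause (¬x1).
Backtrack on x2: now try x2 = False.
Unit clause (x4) forces x4 = True.
Unit clause (x5) forces x5 = True.
Unit clause (x7) forces x7 = True.
That conflicts with the unit clause (¬x7).
Either choice for x2 ends in contradiction.
So every satisfying assignment has x3 = True.

True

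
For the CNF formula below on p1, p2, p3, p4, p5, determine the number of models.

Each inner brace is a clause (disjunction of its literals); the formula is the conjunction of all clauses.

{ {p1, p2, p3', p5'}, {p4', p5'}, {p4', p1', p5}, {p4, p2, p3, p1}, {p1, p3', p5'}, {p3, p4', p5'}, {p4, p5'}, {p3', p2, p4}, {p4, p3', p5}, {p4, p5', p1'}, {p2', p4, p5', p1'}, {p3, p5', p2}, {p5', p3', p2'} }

7

There are 2^5 = 32 truth assignments over (p1, p2, p3, p4, p5).
Split on p1. With p1 = 1, the clauses containing p1 are satisfied and p1' drops from the rest; 2 of the 2^4 = 16 assignments to the other variables satisfy what remains.
With p1 = 0, by the same count on the reduced clause set, 5 assignments work.
(One model: p1=F, p2=F, p3=F, p4=T, p5=F.)
Total: 2 + 5 = 7.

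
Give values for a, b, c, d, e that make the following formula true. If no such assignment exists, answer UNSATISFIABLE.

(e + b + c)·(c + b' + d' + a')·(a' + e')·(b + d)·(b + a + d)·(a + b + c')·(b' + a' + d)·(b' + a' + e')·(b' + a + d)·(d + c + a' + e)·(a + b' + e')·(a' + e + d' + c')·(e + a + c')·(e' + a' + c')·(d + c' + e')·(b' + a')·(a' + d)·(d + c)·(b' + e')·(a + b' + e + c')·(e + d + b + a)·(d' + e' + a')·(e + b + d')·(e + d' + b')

a=0; b=0; c=0; d=1; e=1

Try a = 0.
Try b = 0.
From the singleton clause (d), d = 1.
From the singleton clause (c'), c = 0.
From the singleton clause (e), e = 1.
Every clause now holds.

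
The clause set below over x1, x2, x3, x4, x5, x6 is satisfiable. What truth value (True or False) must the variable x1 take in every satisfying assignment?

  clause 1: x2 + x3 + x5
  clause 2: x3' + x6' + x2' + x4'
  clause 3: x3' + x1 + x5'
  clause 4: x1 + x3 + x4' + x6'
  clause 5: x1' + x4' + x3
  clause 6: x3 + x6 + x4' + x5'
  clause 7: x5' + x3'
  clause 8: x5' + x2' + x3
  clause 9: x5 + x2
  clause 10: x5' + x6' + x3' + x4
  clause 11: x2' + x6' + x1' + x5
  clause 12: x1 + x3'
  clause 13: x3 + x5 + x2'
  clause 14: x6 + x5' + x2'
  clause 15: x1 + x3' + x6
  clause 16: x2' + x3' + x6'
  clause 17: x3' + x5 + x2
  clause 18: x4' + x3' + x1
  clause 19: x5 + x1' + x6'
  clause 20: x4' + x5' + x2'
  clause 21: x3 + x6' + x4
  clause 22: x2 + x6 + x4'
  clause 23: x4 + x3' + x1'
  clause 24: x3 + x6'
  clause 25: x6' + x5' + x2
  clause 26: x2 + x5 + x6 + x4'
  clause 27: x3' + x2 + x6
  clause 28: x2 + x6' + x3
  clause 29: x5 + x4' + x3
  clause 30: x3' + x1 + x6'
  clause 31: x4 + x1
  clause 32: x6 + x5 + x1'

True

Suppose x1 = 0.
From the singleton clause (x3'), x3 = 0.
From the singleton clause (x6'), x6 = 0.
From the singleton clause (x4), x4 = 1.
From the singleton clause (x5'), x5 = 0.
Now (x5) is unsatisfied and unit — conflict.
So every satisfying assignment has x1 = True.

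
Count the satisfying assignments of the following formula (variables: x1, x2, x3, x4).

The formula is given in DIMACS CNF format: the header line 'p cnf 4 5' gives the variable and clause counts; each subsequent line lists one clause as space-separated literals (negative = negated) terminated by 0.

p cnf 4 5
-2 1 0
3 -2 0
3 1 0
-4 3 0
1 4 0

6

There are 2^4 = 16 truth assignments over (x1, x2, x3, x4).
Split on x3. With x3 = True, the clauses containing x3 are satisfied and ¬x3 drops from the rest; 5 of the 2^3 = 8 assignments to the other variables satisfy what remains.
With x3 = False, by the same count on the reduced clause set, 1 assignment works.
(One model: x1=F, x2=F, x3=T, x4=T.)
Total: 5 + 1 = 6.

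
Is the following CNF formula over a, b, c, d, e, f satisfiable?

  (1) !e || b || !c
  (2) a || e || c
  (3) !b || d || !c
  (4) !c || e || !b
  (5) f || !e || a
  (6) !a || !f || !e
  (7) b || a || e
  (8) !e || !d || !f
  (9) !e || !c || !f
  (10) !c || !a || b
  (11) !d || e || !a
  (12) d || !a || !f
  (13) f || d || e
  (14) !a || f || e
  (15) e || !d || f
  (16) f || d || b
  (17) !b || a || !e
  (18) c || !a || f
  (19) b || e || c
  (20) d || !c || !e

Yes

Suppose e = true.
Suppose b = true.
Unit clause (a) forces a = true.
Unit clause (!f) forces f = false.
Unit clause (c) forces c = true.
Unit clause (d) forces d = true.
This assignment satisfies each clause.
A satisfying assignment: a=true, b=true, c=true, d=true, e=true, f=false.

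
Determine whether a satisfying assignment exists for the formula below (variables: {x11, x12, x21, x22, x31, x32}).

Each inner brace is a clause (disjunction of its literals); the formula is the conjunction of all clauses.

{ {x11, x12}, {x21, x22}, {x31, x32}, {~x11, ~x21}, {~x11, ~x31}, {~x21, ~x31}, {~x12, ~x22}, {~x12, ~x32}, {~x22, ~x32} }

No, unsatisfiable

Case x11 = 1:
Unit clause (~x21) forces x21 = 0.
Unit clause (x22) forces x22 = 1.
Unit clause (~x31) forces x31 = 0.
Unit clause (x32) forces x32 = 1.
But (~x32) is also a unit clause — contradiction.
That branch fails; take x11 = 0 instead.
Unit clause (x12) forces x12 = 1.
Unit clause (~x22) forces x22 = 0.
Unit clause (x21) forces x21 = 1.
Unit clause (~x31) forces x31 = 0.
Unit clause (x32) forces x32 = 1.
But (~x32) is also a unit clause — contradiction.
Neither x11 = 1 nor x11 = 0 works.
No assignment satisfies every clause.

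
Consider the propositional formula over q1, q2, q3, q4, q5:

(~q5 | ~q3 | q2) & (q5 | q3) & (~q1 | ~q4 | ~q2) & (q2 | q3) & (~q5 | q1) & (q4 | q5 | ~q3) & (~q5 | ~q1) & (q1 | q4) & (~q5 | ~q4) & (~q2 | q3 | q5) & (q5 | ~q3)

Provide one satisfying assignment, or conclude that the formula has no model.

Suppose q5 = 1.
(q1) alone gives q1 = 1.
But (~q1) is also a unit clause — contradiction.
Backtrack on q5: now try q5 = 0.
(q3) alone gives q3 = 1.
But (~q3) is also a unit clause — contradiction.
Either choice for q5 ends in contradiction.

UNSATISFIABLE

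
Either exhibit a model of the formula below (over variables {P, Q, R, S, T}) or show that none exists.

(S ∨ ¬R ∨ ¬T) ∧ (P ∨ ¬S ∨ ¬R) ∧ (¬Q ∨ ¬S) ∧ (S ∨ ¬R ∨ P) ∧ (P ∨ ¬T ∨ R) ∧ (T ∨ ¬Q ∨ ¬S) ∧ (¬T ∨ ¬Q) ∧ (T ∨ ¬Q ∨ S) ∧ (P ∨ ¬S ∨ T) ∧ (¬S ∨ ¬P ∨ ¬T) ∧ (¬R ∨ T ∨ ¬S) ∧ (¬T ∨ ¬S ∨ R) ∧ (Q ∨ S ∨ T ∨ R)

P=True,  Q=False,  R=False,  S=False,  T=True

Branch on Q: set Q = False.
Branch on S: set S = False.
Branch on R: set R = False.
From the singleton clause (T), T = True.
From the singleton clause (P), P = True.
All clauses are satisfied.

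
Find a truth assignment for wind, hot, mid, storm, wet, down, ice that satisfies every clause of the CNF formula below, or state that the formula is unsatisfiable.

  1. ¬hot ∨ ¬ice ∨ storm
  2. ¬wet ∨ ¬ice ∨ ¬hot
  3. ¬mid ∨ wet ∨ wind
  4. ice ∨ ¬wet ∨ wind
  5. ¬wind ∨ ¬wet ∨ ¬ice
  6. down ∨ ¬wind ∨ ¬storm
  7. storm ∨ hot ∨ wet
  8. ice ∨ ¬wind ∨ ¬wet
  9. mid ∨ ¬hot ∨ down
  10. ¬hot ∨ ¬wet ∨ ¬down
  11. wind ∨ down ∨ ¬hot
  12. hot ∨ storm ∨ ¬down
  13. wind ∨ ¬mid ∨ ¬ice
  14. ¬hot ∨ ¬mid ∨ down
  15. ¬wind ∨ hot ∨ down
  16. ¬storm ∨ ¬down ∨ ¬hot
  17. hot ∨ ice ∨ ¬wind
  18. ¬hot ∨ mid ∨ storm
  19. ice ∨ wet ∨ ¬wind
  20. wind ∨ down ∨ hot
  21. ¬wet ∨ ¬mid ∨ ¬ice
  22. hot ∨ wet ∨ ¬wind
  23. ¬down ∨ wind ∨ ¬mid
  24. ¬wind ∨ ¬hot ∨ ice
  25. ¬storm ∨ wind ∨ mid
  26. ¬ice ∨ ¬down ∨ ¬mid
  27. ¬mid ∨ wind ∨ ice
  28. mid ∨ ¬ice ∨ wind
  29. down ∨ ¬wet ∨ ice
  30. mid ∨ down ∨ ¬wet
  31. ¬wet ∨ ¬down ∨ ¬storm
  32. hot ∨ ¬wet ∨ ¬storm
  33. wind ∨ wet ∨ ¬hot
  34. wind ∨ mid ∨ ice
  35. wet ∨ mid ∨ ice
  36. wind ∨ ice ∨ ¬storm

UNSATISFIABLE

Case hot = False:
Case storm = True:
Unit clause (¬wet) forces wet = False.
Unit clause (¬wind) forces wind = False.
Unit clause (¬mid) forces mid = False.
Now (mid) is unsatisfied and unit — conflict.
Backtrack on storm: now try storm = False.
Unit clause (wet) forces wet = True.
Unit clause (¬down) forces down = False.
Unit clause (¬wind) forces wind = False.
Now (wind) is unsatisfied and unit — conflict.
Both values of storm lead to a conflict.
Backtrack on hot: now try hot = True.
Case ice = False:
Unit clause (¬wind) forces wind = False.
Unit clause (¬wet) forces wet = False.
Now (wet) is unsatisfied and unit — conflict.
Backtrack on ice: now try ice = True.
Unit clause (storm) forces storm = True.
Unit clause (¬wet) forces wet = False.
Unit clause (¬down) forces down = False.
Unit clause (¬wind) forces wind = False.
Now (wind) is unsatisfied and unit — conflict.
Both values of ice lead to a conflict.
Both values of hot lead to a conflict.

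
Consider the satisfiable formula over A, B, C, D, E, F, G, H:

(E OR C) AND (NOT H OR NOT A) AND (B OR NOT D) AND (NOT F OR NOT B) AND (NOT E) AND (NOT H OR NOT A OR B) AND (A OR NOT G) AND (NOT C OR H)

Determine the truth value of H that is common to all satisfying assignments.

True

Suppose H = false.
Unit clause (NOT E) forces E = false.
Unit clause (C) forces C = true.
But (NOT C) is also a unit clause — contradiction.
So every satisfying assignment has H = True.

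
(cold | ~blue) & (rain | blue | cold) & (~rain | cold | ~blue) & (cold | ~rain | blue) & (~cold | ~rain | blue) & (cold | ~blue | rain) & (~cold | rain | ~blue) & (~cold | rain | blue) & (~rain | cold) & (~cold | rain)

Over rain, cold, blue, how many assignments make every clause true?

1

There are 2^3 = 8 truth assignments over (rain, cold, blue).
Check each against the 10 clauses (columns in the order rain, cold, blue):
  F F F  ✗ fails (rain | blue | cold)
  F F T  ✗ fails (cold | ~blue)
  F T F  ✗ fails (~cold | rain | blue)
  F T T  ✗ fails (~cold | rain | ~blue)
  T F F  ✗ fails (cold | ~rain | blue)
  T F T  ✗ fails (cold | ~blue)
  T T F  ✗ fails (~cold | ~rain | blue)
  T T T  ✓ satisfies all
1 of the 8 rows is a model.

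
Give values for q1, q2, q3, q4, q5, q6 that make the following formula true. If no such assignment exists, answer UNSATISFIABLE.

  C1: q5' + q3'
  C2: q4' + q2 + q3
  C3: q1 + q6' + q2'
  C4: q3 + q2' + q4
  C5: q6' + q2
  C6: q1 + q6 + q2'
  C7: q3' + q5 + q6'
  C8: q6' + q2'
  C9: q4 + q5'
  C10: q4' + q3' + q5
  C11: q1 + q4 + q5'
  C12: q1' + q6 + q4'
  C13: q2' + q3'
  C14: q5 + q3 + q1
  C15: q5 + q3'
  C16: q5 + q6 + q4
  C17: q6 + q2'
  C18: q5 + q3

UNSATISFIABLE

Suppose q5 = 0.
(q3') alone gives q3 = 0.
That conflicts with the unit clause (q3).
Undo q5 and try q5 = 1.
(q3') alone gives q3 = 0.
(q4) alone gives q4 = 1.
(q2) alone gives q2 = 1.
(q6') alone gives q6 = 0.
That conflicts with the unit clause (q6).
Neither q5 = 1 nor q5 = 0 works.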